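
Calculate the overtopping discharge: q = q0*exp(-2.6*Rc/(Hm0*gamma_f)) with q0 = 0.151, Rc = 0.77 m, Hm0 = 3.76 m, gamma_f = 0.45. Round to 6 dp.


q = q0 * exp(-2.6 * Rc / (Hm0 * gamma_f))
Exponent = -2.6 * 0.77 / (3.76 * 0.45)
= -2.6 * 0.77 / 1.6920
= -1.183215
exp(-1.183215) = 0.306292
q = 0.151 * 0.306292
q = 0.046250 m^3/s/m

0.046250


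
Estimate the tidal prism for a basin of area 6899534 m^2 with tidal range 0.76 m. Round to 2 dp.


Tidal prism = Area * Tidal range
P = 6899534 * 0.76
P = 5243645.84 m^3

5243645.84


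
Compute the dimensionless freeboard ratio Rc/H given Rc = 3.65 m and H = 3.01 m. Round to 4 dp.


Relative freeboard = Rc / H
= 3.65 / 3.01
= 1.2126

1.2126


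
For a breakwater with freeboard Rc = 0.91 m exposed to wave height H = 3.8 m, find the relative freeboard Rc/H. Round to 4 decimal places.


Relative freeboard = Rc / H
= 0.91 / 3.8
= 0.2395

0.2395


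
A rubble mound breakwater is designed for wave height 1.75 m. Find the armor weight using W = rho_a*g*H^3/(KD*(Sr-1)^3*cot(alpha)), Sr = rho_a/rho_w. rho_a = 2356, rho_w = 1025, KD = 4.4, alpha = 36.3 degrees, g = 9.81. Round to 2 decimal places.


Sr = rho_a / rho_w = 2356 / 1025 = 2.298537
(Sr - 1) = 1.298537
(Sr - 1)^3 = 2.189589
cot(36.3) = 1 / tan(36.3) = 1 / 0.734573 = 1.361335
Numerator = 2356 * 9.81 * 1.75^3 = 123867.8044
Denominator = 4.4 * 2.189589 * 1.361335 = 13.115362
W = 123867.8044 / 13.115362
W = 9444.48 N

9444.48


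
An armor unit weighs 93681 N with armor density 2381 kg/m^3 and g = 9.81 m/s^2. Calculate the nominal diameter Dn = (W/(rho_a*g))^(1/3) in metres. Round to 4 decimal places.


V = W / (rho_a * g)
V = 93681 / (2381 * 9.81)
V = 93681 / 23357.61
V = 4.010727 m^3
Dn = V^(1/3) = 4.010727^(1/3)
Dn = 1.5888 m

1.5888


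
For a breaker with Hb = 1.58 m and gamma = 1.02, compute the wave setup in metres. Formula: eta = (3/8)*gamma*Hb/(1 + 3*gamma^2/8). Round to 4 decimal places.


eta = (3/8) * gamma * Hb / (1 + 3*gamma^2/8)
Numerator = (3/8) * 1.02 * 1.58 = 0.604350
Denominator = 1 + 3*1.02^2/8 = 1 + 0.390150 = 1.390150
eta = 0.604350 / 1.390150
eta = 0.4347 m

0.4347


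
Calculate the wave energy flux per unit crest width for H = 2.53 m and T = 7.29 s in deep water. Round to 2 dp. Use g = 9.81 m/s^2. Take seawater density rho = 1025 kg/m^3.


P = rho * g^2 * H^2 * T / (32 * pi)
P = 1025 * 9.81^2 * 2.53^2 * 7.29 / (32 * pi)
P = 1025 * 96.2361 * 6.4009 * 7.29 / 100.53096
P = 45785.78 W/m

45785.78


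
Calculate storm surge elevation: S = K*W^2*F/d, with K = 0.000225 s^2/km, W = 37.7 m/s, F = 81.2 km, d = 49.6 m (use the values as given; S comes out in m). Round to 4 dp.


S = K * W^2 * F / d
W^2 = 37.7^2 = 1421.29
S = 0.000225 * 1421.29 * 81.2 / 49.6
Numerator = 0.000225 * 1421.29 * 81.2 = 25.966968
S = 25.966968 / 49.6 = 0.5235 m

0.5235


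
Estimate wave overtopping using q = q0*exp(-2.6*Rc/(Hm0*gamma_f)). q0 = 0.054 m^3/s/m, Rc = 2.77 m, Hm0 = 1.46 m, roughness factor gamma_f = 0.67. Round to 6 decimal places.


q = q0 * exp(-2.6 * Rc / (Hm0 * gamma_f))
Exponent = -2.6 * 2.77 / (1.46 * 0.67)
= -2.6 * 2.77 / 0.9782
= -7.362503
exp(-7.362503) = 0.000635
q = 0.054 * 0.000635
q = 0.000034 m^3/s/m

0.000034


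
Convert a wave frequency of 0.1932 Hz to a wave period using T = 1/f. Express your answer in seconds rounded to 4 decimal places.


T = 1 / f
T = 1 / 0.1932
T = 5.1760 s

5.1760


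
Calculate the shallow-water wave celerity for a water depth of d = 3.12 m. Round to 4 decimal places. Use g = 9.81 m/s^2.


Using the shallow-water approximation:
C = sqrt(g * d) = sqrt(9.81 * 3.12)
C = sqrt(30.6072)
C = 5.5324 m/s

5.5324


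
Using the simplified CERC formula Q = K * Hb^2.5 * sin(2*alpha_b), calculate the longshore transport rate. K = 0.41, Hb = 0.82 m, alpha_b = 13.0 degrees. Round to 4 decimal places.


Q = K * Hb^2.5 * sin(2 * alpha_b)
Hb^2.5 = 0.82^2.5 = 0.608884
sin(2 * 13.0) = sin(26.0) = 0.438371
Q = 0.41 * 0.608884 * 0.438371
Q = 0.1094 m^3/s

0.1094


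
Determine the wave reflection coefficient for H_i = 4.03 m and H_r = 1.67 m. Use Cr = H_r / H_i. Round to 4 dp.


Cr = H_r / H_i
Cr = 1.67 / 4.03
Cr = 0.4144

0.4144


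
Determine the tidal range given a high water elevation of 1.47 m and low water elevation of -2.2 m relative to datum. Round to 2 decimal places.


Tidal range = High water - Low water
Tidal range = 1.47 - (-2.2)
Tidal range = 3.67 m

3.67


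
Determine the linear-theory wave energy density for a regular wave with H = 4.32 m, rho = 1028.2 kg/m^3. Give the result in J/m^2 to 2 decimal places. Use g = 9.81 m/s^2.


E = (1/8) * rho * g * H^2
E = (1/8) * 1028.2 * 9.81 * 4.32^2
E = 0.125 * 1028.2 * 9.81 * 18.6624
E = 23530.12 J/m^2

23530.12


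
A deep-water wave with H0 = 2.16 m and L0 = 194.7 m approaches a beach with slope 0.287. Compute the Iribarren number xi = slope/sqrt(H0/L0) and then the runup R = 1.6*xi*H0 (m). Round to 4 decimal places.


xi = slope / sqrt(H0/L0)
H0/L0 = 2.16/194.7 = 0.011094
sqrt(0.011094) = 0.105328
xi = 0.287 / 0.105328 = 2.724821
R = 1.6 * xi * H0 = 1.6 * 2.724821 * 2.16
R = 9.4170 m

9.4170


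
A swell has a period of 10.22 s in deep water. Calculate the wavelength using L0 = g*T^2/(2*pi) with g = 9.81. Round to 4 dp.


L0 = g * T^2 / (2 * pi)
L0 = 9.81 * 10.22^2 / (2 * pi)
L0 = 9.81 * 104.4484 / 6.28319
L0 = 1024.6388 / 6.28319
L0 = 163.0763 m

163.0763


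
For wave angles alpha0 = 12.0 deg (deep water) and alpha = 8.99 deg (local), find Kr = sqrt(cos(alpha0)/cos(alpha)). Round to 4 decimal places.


Kr = sqrt(cos(alpha0) / cos(alpha))
cos(12.0) = 0.978148
cos(8.99) = 0.987716
Kr = sqrt(0.978148 / 0.987716)
Kr = sqrt(0.990313)
Kr = 0.9951

0.9951


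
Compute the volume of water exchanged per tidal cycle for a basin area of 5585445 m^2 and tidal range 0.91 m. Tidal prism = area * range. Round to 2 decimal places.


Tidal prism = Area * Tidal range
P = 5585445 * 0.91
P = 5082754.95 m^3

5082754.95


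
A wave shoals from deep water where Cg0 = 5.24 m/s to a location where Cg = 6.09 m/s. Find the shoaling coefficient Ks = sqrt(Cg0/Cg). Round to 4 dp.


Ks = sqrt(Cg0 / Cg)
Ks = sqrt(5.24 / 6.09)
Ks = sqrt(0.8604)
Ks = 0.9276

0.9276


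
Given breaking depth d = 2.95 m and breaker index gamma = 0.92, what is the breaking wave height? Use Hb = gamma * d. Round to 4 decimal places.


Hb = gamma * d
Hb = 0.92 * 2.95
Hb = 2.7140 m

2.7140


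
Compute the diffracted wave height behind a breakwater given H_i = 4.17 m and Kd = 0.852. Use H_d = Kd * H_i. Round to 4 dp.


H_d = Kd * H_i
H_d = 0.852 * 4.17
H_d = 3.5528 m

3.5528


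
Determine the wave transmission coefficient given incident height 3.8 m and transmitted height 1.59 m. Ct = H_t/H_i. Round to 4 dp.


Ct = H_t / H_i
Ct = 1.59 / 3.8
Ct = 0.4184

0.4184


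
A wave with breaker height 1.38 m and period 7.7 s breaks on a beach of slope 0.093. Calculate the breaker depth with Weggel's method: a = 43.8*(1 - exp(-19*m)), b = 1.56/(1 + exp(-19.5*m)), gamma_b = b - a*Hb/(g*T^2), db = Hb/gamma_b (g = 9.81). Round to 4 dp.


a = 43.8 * (1 - exp(-19 * m))
exp(-19 * 0.093) = exp(-1.7670) = 0.170845
a = 43.8 * (1 - 0.170845) = 36.317000
b = 1.56 / (1 + exp(-19.5 * m))
exp(-19.5 * 0.093) = exp(-1.8135) = 0.163082
b = 1.56 / (1 + 0.163082) = 1.341264
Hb / (g * T^2) = 1.38 / (9.81 * 7.7^2) = 1.38 / 581.6349 = 0.00237262
gamma_b = b - a * Hb/(g*T^2) = 1.341264 - 36.317000 * 0.00237262 = 1.255097
db = Hb / gamma_b = 1.38 / 1.255097
db = 1.0995 m

1.0995


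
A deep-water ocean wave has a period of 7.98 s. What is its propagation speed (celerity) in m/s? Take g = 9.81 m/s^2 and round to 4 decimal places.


We use the deep-water celerity formula:
C = g * T / (2 * pi)
C = 9.81 * 7.98 / (2 * 3.14159...)
C = 78.283800 / 6.283185
C = 12.4593 m/s

12.4593


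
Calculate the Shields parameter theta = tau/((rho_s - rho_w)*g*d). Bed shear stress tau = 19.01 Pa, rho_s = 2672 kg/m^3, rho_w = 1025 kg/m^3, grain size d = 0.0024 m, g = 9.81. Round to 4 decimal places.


theta = tau / ((rho_s - rho_w) * g * d)
rho_s - rho_w = 2672 - 1025 = 1647
Denominator = 1647 * 9.81 * 0.0024 = 38.776968
theta = 19.01 / 38.776968
theta = 0.4902

0.4902


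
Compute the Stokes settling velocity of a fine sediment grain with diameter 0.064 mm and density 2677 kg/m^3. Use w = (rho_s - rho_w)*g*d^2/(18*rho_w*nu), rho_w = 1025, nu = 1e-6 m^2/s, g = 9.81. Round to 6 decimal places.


w = (rho_s - rho_w) * g * d^2 / (18 * rho_w * nu)
d = 0.064 mm = 0.000064 m
rho_s - rho_w = 2677 - 1025 = 1652
Numerator = 1652 * 9.81 * (0.000064)^2 = 0.000066380268
Denominator = 18 * 1025 * 1e-6 = 0.018450
w = 0.003598 m/s

0.003598


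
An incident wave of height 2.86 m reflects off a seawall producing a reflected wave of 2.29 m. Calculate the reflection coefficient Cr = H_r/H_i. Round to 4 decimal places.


Cr = H_r / H_i
Cr = 2.29 / 2.86
Cr = 0.8007

0.8007


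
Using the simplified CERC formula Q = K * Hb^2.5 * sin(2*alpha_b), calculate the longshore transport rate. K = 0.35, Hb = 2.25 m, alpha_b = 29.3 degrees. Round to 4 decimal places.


Q = K * Hb^2.5 * sin(2 * alpha_b)
Hb^2.5 = 2.25^2.5 = 7.593750
sin(2 * 29.3) = sin(58.6) = 0.853551
Q = 0.35 * 7.593750 * 0.853551
Q = 2.2686 m^3/s

2.2686


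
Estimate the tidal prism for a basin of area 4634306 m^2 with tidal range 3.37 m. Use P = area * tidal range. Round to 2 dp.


Tidal prism = Area * Tidal range
P = 4634306 * 3.37
P = 15617611.22 m^3

15617611.22


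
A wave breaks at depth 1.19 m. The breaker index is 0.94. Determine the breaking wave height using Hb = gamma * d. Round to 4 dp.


Hb = gamma * d
Hb = 0.94 * 1.19
Hb = 1.1186 m

1.1186


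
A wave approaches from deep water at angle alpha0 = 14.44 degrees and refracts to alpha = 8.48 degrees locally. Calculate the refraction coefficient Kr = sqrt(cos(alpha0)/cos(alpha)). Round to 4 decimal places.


Kr = sqrt(cos(alpha0) / cos(alpha))
cos(14.44) = 0.968409
cos(8.48) = 0.989067
Kr = sqrt(0.968409 / 0.989067)
Kr = sqrt(0.979114)
Kr = 0.9895

0.9895


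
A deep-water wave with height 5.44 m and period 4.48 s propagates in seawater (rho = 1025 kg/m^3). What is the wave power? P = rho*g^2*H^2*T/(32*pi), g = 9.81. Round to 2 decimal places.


P = rho * g^2 * H^2 * T / (32 * pi)
P = 1025 * 9.81^2 * 5.44^2 * 4.48 / (32 * pi)
P = 1025 * 96.2361 * 29.5936 * 4.48 / 100.53096
P = 130088.18 W/m

130088.18


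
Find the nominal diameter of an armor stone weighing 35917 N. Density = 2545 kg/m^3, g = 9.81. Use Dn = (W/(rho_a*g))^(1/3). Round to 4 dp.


V = W / (rho_a * g)
V = 35917 / (2545 * 9.81)
V = 35917 / 24966.45
V = 1.438611 m^3
Dn = V^(1/3) = 1.438611^(1/3)
Dn = 1.1289 m

1.1289


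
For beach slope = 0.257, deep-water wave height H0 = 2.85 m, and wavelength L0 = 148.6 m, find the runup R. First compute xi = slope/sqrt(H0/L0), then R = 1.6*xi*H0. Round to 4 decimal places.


xi = slope / sqrt(H0/L0)
H0/L0 = 2.85/148.6 = 0.019179
sqrt(0.019179) = 0.138488
xi = 0.257 / 0.138488 = 1.855753
R = 1.6 * xi * H0 = 1.6 * 1.855753 * 2.85
R = 8.4622 m

8.4622


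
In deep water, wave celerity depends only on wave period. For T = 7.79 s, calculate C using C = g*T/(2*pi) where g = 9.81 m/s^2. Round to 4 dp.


We use the deep-water celerity formula:
C = g * T / (2 * pi)
C = 9.81 * 7.79 / (2 * 3.14159...)
C = 76.419900 / 6.283185
C = 12.1626 m/s

12.1626


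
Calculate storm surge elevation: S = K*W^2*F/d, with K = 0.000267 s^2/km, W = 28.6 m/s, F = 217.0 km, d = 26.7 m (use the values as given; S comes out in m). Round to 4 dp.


S = K * W^2 * F / d
W^2 = 28.6^2 = 817.96
S = 0.000267 * 817.96 * 217.0 / 26.7
Numerator = 0.000267 * 817.96 * 217.0 = 47.391784
S = 47.391784 / 26.7 = 1.7750 m

1.7750


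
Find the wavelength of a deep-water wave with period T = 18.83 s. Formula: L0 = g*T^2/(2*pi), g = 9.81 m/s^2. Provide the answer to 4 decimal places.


L0 = g * T^2 / (2 * pi)
L0 = 9.81 * 18.83^2 / (2 * pi)
L0 = 9.81 * 354.5689 / 6.28319
L0 = 3478.3209 / 6.28319
L0 = 553.5920 m

553.5920


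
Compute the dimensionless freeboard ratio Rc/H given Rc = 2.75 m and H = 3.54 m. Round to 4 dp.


Relative freeboard = Rc / H
= 2.75 / 3.54
= 0.7768

0.7768


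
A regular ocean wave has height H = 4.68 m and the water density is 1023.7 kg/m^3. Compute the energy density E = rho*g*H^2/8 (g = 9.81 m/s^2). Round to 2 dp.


E = (1/8) * rho * g * H^2
E = (1/8) * 1023.7 * 9.81 * 4.68^2
E = 0.125 * 1023.7 * 9.81 * 21.9024
E = 27494.35 J/m^2

27494.35


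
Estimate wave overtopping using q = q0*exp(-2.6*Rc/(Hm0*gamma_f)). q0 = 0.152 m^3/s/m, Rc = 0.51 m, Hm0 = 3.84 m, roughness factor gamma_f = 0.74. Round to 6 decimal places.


q = q0 * exp(-2.6 * Rc / (Hm0 * gamma_f))
Exponent = -2.6 * 0.51 / (3.84 * 0.74)
= -2.6 * 0.51 / 2.8416
= -0.466639
exp(-0.466639) = 0.627107
q = 0.152 * 0.627107
q = 0.095320 m^3/s/m

0.095320


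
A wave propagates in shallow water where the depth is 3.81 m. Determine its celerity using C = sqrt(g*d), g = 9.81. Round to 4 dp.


Using the shallow-water approximation:
C = sqrt(g * d) = sqrt(9.81 * 3.81)
C = sqrt(37.3761)
C = 6.1136 m/s

6.1136


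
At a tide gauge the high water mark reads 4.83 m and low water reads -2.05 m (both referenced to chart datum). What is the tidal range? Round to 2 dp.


Tidal range = High water - Low water
Tidal range = 4.83 - (-2.05)
Tidal range = 6.88 m

6.88


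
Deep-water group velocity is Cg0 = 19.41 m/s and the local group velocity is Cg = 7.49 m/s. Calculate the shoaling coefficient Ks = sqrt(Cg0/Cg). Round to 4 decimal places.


Ks = sqrt(Cg0 / Cg)
Ks = sqrt(19.41 / 7.49)
Ks = sqrt(2.5915)
Ks = 1.6098

1.6098


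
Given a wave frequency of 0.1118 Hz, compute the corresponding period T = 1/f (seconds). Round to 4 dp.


T = 1 / f
T = 1 / 0.1118
T = 8.9445 s

8.9445


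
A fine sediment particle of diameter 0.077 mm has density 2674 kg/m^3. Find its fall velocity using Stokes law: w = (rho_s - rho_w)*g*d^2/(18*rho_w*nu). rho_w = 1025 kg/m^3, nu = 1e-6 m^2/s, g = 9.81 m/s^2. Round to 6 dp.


w = (rho_s - rho_w) * g * d^2 / (18 * rho_w * nu)
d = 0.077 mm = 0.000077 m
rho_s - rho_w = 2674 - 1025 = 1649
Numerator = 1649 * 9.81 * (0.000077)^2 = 0.000095911595
Denominator = 18 * 1025 * 1e-6 = 0.018450
w = 0.005198 m/s

0.005198


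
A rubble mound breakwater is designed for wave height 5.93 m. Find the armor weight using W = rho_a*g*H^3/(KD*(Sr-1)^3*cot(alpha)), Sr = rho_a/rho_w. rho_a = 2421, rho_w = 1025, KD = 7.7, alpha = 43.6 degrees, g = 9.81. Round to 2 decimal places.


Sr = rho_a / rho_w = 2421 / 1025 = 2.361951
(Sr - 1) = 1.361951
(Sr - 1)^3 = 2.526298
cot(43.6) = 1 / tan(43.6) = 1 / 0.952287 = 1.050103
Numerator = 2421 * 9.81 * 5.93^3 = 4952538.6890
Denominator = 7.7 * 2.526298 * 1.050103 = 20.427135
W = 4952538.6890 / 20.427135
W = 242449.01 N

242449.01


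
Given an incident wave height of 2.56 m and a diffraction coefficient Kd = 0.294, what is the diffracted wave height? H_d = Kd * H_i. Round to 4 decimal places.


H_d = Kd * H_i
H_d = 0.294 * 2.56
H_d = 0.7526 m

0.7526


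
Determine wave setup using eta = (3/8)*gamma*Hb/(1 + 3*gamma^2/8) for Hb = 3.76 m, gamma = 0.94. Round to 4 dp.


eta = (3/8) * gamma * Hb / (1 + 3*gamma^2/8)
Numerator = (3/8) * 0.94 * 3.76 = 1.325400
Denominator = 1 + 3*0.94^2/8 = 1 + 0.331350 = 1.331350
eta = 1.325400 / 1.331350
eta = 0.9955 m

0.9955


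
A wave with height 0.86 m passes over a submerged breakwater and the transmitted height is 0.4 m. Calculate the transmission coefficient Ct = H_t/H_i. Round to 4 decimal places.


Ct = H_t / H_i
Ct = 0.4 / 0.86
Ct = 0.4651

0.4651


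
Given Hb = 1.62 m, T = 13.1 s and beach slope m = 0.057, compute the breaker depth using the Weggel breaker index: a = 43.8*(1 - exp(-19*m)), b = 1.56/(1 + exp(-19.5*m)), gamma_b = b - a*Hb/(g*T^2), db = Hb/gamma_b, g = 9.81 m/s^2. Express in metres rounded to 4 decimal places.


a = 43.8 * (1 - exp(-19 * m))
exp(-19 * 0.057) = exp(-1.0830) = 0.338578
a = 43.8 * (1 - 0.338578) = 28.970272
b = 1.56 / (1 + exp(-19.5 * m))
exp(-19.5 * 0.057) = exp(-1.1115) = 0.329065
b = 1.56 / (1 + 0.329065) = 1.173757
Hb / (g * T^2) = 1.62 / (9.81 * 13.1^2) = 1.62 / 1683.4941 = 0.00096228
gamma_b = b - a * Hb/(g*T^2) = 1.173757 - 28.970272 * 0.00096228 = 1.145880
db = Hb / gamma_b = 1.62 / 1.145880
db = 1.4138 m

1.4138


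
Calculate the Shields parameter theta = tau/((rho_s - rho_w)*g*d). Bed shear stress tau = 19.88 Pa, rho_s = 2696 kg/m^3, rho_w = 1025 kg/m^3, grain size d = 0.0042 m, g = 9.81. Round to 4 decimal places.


theta = tau / ((rho_s - rho_w) * g * d)
rho_s - rho_w = 2696 - 1025 = 1671
Denominator = 1671 * 9.81 * 0.0042 = 68.848542
theta = 19.88 / 68.848542
theta = 0.2887

0.2887


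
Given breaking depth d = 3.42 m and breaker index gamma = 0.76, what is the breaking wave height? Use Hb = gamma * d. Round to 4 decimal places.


Hb = gamma * d
Hb = 0.76 * 3.42
Hb = 2.5992 m

2.5992


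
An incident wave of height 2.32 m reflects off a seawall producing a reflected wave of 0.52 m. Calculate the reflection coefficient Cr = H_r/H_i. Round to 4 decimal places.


Cr = H_r / H_i
Cr = 0.52 / 2.32
Cr = 0.2241

0.2241


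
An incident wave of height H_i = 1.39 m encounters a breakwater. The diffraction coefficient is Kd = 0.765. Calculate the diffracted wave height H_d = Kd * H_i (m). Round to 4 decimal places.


H_d = Kd * H_i
H_d = 0.765 * 1.39
H_d = 1.0634 m

1.0634


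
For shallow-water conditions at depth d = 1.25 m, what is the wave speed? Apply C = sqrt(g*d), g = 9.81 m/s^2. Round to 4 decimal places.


Using the shallow-water approximation:
C = sqrt(g * d) = sqrt(9.81 * 1.25)
C = sqrt(12.2625)
C = 3.5018 m/s

3.5018


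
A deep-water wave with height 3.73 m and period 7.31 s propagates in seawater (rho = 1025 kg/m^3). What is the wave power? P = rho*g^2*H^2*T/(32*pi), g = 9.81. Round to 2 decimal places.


P = rho * g^2 * H^2 * T / (32 * pi)
P = 1025 * 9.81^2 * 3.73^2 * 7.31 / (32 * pi)
P = 1025 * 96.2361 * 13.9129 * 7.31 / 100.53096
P = 99792.31 W/m

99792.31


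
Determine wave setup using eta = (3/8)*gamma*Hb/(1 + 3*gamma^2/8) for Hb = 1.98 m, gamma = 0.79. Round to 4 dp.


eta = (3/8) * gamma * Hb / (1 + 3*gamma^2/8)
Numerator = (3/8) * 0.79 * 1.98 = 0.586575
Denominator = 1 + 3*0.79^2/8 = 1 + 0.234038 = 1.234038
eta = 0.586575 / 1.234038
eta = 0.4753 m

0.4753


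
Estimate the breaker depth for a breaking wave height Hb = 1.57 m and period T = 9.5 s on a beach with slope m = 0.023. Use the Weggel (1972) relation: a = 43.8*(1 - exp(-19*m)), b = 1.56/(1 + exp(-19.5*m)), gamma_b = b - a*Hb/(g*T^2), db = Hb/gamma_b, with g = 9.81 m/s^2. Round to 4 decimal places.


a = 43.8 * (1 - exp(-19 * m))
exp(-19 * 0.023) = exp(-0.4370) = 0.645971
a = 43.8 * (1 - 0.645971) = 15.506451
b = 1.56 / (1 + exp(-19.5 * m))
exp(-19.5 * 0.023) = exp(-0.4485) = 0.638585
b = 1.56 / (1 + 0.638585) = 0.952041
Hb / (g * T^2) = 1.57 / (9.81 * 9.5^2) = 1.57 / 885.3525 = 0.00177330
gamma_b = b - a * Hb/(g*T^2) = 0.952041 - 15.506451 * 0.00177330 = 0.924543
db = Hb / gamma_b = 1.57 / 0.924543
db = 1.6981 m

1.6981


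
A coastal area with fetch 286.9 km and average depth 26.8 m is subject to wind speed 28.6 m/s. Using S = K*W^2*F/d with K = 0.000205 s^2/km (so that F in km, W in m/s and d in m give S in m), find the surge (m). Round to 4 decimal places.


S = K * W^2 * F / d
W^2 = 28.6^2 = 817.96
S = 0.000205 * 817.96 * 286.9 / 26.8
Numerator = 0.000205 * 817.96 * 286.9 = 48.107908
S = 48.107908 / 26.8 = 1.7951 m

1.7951


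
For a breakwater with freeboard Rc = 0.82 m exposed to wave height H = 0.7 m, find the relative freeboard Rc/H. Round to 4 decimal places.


Relative freeboard = Rc / H
= 0.82 / 0.7
= 1.1714

1.1714


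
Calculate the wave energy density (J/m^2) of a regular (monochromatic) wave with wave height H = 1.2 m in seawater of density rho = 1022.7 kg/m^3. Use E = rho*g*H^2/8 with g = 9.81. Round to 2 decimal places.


E = (1/8) * rho * g * H^2
E = (1/8) * 1022.7 * 9.81 * 1.2^2
E = 0.125 * 1022.7 * 9.81 * 1.4400
E = 1805.88 J/m^2

1805.88


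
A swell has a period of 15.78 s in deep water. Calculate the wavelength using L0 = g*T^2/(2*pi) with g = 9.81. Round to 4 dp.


L0 = g * T^2 / (2 * pi)
L0 = 9.81 * 15.78^2 / (2 * pi)
L0 = 9.81 * 249.0084 / 6.28319
L0 = 2442.7724 / 6.28319
L0 = 388.7793 m

388.7793


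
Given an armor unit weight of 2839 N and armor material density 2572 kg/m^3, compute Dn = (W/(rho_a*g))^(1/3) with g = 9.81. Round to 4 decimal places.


V = W / (rho_a * g)
V = 2839 / (2572 * 9.81)
V = 2839 / 25231.32
V = 0.112519 m^3
Dn = V^(1/3) = 0.112519^(1/3)
Dn = 0.4828 m

0.4828


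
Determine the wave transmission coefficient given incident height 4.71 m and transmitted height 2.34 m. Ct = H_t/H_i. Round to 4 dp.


Ct = H_t / H_i
Ct = 2.34 / 4.71
Ct = 0.4968

0.4968


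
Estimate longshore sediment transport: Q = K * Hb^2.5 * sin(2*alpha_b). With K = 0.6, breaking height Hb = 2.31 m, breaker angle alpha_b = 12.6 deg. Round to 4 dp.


Q = K * Hb^2.5 * sin(2 * alpha_b)
Hb^2.5 = 2.31^2.5 = 8.110170
sin(2 * 12.6) = sin(25.2) = 0.425779
Q = 0.6 * 8.110170 * 0.425779
Q = 2.0719 m^3/s

2.0719


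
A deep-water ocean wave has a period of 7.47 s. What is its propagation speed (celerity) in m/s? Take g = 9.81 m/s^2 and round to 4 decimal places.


We use the deep-water celerity formula:
C = g * T / (2 * pi)
C = 9.81 * 7.47 / (2 * 3.14159...)
C = 73.280700 / 6.283185
C = 11.6630 m/s

11.6630


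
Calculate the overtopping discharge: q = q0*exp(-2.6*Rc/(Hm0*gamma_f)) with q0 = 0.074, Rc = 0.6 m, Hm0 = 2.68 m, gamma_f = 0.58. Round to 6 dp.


q = q0 * exp(-2.6 * Rc / (Hm0 * gamma_f))
Exponent = -2.6 * 0.6 / (2.68 * 0.58)
= -2.6 * 0.6 / 1.5544
= -1.003603
exp(-1.003603) = 0.366556
q = 0.074 * 0.366556
q = 0.027125 m^3/s/m

0.027125


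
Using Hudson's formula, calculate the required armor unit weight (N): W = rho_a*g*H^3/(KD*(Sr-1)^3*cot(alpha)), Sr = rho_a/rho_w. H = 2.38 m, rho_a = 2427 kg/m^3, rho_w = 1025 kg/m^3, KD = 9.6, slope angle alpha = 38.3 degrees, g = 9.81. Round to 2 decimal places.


Sr = rho_a / rho_w = 2427 / 1025 = 2.367805
(Sr - 1) = 1.367805
(Sr - 1)^3 = 2.559013
cot(38.3) = 1 / tan(38.3) = 1 / 0.789752 = 1.266220
Numerator = 2427 * 9.81 * 2.38^3 = 320973.8525
Denominator = 9.6 * 2.559013 * 1.266220 = 31.106612
W = 320973.8525 / 31.106612
W = 10318.51 N

10318.51


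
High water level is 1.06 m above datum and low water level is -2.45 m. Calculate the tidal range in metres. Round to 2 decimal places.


Tidal range = High water - Low water
Tidal range = 1.06 - (-2.45)
Tidal range = 3.51 m

3.51


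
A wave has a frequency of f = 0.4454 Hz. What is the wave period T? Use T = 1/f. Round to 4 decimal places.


T = 1 / f
T = 1 / 0.4454
T = 2.2452 s

2.2452


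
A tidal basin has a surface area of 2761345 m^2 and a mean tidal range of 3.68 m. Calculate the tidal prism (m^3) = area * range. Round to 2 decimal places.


Tidal prism = Area * Tidal range
P = 2761345 * 3.68
P = 10161749.60 m^3

10161749.60


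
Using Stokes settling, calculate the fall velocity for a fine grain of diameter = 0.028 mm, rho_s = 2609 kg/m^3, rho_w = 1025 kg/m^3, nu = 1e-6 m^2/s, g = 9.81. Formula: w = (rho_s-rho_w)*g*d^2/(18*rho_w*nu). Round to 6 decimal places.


w = (rho_s - rho_w) * g * d^2 / (18 * rho_w * nu)
d = 0.028 mm = 0.000028 m
rho_s - rho_w = 2609 - 1025 = 1584
Numerator = 1584 * 9.81 * (0.000028)^2 = 0.000012182607
Denominator = 18 * 1025 * 1e-6 = 0.018450
w = 0.000660 m/s

0.000660


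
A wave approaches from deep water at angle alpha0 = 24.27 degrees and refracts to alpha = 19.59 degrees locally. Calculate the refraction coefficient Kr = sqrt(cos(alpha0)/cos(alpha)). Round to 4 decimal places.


Kr = sqrt(cos(alpha0) / cos(alpha))
cos(24.27) = 0.911619
cos(19.59) = 0.942116
Kr = sqrt(0.911619 / 0.942116)
Kr = sqrt(0.967629)
Kr = 0.9837

0.9837


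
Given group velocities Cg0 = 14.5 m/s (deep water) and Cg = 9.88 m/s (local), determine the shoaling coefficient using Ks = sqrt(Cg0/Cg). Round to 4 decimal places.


Ks = sqrt(Cg0 / Cg)
Ks = sqrt(14.5 / 9.88)
Ks = sqrt(1.4676)
Ks = 1.2115

1.2115


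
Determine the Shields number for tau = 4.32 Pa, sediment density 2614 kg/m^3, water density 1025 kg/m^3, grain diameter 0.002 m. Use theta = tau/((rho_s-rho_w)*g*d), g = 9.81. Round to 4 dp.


theta = tau / ((rho_s - rho_w) * g * d)
rho_s - rho_w = 2614 - 1025 = 1589
Denominator = 1589 * 9.81 * 0.002 = 31.176180
theta = 4.32 / 31.176180
theta = 0.1386

0.1386


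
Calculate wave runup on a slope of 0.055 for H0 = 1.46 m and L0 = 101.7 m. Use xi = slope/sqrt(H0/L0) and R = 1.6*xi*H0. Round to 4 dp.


xi = slope / sqrt(H0/L0)
H0/L0 = 1.46/101.7 = 0.014356
sqrt(0.014356) = 0.119816
xi = 0.055 / 0.119816 = 0.459036
R = 1.6 * xi * H0 = 1.6 * 0.459036 * 1.46
R = 1.0723 m

1.0723


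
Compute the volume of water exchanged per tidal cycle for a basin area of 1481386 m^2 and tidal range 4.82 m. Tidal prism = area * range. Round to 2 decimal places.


Tidal prism = Area * Tidal range
P = 1481386 * 4.82
P = 7140280.52 m^3

7140280.52


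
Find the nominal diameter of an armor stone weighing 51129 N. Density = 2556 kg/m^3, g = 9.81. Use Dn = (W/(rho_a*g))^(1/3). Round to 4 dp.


V = W / (rho_a * g)
V = 51129 / (2556 * 9.81)
V = 51129 / 25074.36
V = 2.039095 m^3
Dn = V^(1/3) = 2.039095^(1/3)
Dn = 1.2681 m

1.2681


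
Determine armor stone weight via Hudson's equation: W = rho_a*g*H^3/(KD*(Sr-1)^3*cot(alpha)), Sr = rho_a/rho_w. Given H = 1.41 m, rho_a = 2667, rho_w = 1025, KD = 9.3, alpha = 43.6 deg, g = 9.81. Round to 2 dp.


Sr = rho_a / rho_w = 2667 / 1025 = 2.601951
(Sr - 1) = 1.601951
(Sr - 1)^3 = 4.111004
cot(43.6) = 1 / tan(43.6) = 1 / 0.952287 = 1.050103
Numerator = 2667 * 9.81 * 1.41^3 = 73341.4279
Denominator = 9.3 * 4.111004 * 1.050103 = 40.147906
W = 73341.4279 / 40.147906
W = 1826.78 N

1826.78


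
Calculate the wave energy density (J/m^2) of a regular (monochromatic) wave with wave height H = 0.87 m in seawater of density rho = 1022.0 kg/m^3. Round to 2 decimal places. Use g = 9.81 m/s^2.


E = (1/8) * rho * g * H^2
E = (1/8) * 1022.0 * 9.81 * 0.87^2
E = 0.125 * 1022.0 * 9.81 * 0.7569
E = 948.57 J/m^2

948.57


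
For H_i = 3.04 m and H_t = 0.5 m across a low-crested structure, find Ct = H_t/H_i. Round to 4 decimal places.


Ct = H_t / H_i
Ct = 0.5 / 3.04
Ct = 0.1645

0.1645


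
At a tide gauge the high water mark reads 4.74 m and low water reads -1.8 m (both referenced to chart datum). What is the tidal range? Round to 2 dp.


Tidal range = High water - Low water
Tidal range = 4.74 - (-1.8)
Tidal range = 6.54 m

6.54


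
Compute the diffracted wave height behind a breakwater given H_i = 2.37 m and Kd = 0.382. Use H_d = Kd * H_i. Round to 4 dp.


H_d = Kd * H_i
H_d = 0.382 * 2.37
H_d = 0.9053 m

0.9053


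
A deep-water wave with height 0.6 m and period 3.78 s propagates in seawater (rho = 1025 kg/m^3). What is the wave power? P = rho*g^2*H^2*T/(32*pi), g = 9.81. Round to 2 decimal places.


P = rho * g^2 * H^2 * T / (32 * pi)
P = 1025 * 9.81^2 * 0.6^2 * 3.78 / (32 * pi)
P = 1025 * 96.2361 * 0.3600 * 3.78 / 100.53096
P = 1335.23 W/m

1335.23


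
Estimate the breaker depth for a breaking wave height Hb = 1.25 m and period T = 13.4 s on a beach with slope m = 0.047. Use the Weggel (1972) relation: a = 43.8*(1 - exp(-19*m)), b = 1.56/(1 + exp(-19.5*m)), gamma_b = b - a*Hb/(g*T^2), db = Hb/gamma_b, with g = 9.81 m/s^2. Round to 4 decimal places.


a = 43.8 * (1 - exp(-19 * m))
exp(-19 * 0.047) = exp(-0.8930) = 0.409426
a = 43.8 * (1 - 0.409426) = 25.867157
b = 1.56 / (1 + exp(-19.5 * m))
exp(-19.5 * 0.047) = exp(-0.9165) = 0.399916
b = 1.56 / (1 + 0.399916) = 1.114352
Hb / (g * T^2) = 1.25 / (9.81 * 13.4^2) = 1.25 / 1761.4836 = 0.00070963
gamma_b = b - a * Hb/(g*T^2) = 1.114352 - 25.867157 * 0.00070963 = 1.095996
db = Hb / gamma_b = 1.25 / 1.095996
db = 1.1405 m

1.1405


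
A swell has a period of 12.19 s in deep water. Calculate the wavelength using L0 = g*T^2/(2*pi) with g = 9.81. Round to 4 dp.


L0 = g * T^2 / (2 * pi)
L0 = 9.81 * 12.19^2 / (2 * pi)
L0 = 9.81 * 148.5961 / 6.28319
L0 = 1457.7277 / 6.28319
L0 = 232.0046 m

232.0046


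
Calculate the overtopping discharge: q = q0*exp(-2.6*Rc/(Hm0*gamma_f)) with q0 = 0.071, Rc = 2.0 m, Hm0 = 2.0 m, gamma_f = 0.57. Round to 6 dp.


q = q0 * exp(-2.6 * Rc / (Hm0 * gamma_f))
Exponent = -2.6 * 2.0 / (2.0 * 0.57)
= -2.6 * 2.0 / 1.1400
= -4.561404
exp(-4.561404) = 0.010447
q = 0.071 * 0.010447
q = 0.000742 m^3/s/m

0.000742


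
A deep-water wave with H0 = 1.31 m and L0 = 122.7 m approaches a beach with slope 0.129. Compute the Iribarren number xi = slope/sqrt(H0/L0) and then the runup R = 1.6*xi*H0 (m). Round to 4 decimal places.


xi = slope / sqrt(H0/L0)
H0/L0 = 1.31/122.7 = 0.010676
sqrt(0.010676) = 0.103327
xi = 0.129 / 0.103327 = 1.248465
R = 1.6 * xi * H0 = 1.6 * 1.248465 * 1.31
R = 2.6168 m

2.6168


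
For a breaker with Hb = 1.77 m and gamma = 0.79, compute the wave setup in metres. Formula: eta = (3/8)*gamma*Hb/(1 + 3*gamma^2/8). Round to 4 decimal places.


eta = (3/8) * gamma * Hb / (1 + 3*gamma^2/8)
Numerator = (3/8) * 0.79 * 1.77 = 0.524363
Denominator = 1 + 3*0.79^2/8 = 1 + 0.234038 = 1.234038
eta = 0.524363 / 1.234038
eta = 0.4249 m

0.4249


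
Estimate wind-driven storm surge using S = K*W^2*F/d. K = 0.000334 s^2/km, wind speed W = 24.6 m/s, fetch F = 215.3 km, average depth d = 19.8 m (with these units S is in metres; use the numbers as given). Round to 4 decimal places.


S = K * W^2 * F / d
W^2 = 24.6^2 = 605.16
S = 0.000334 * 605.16 * 215.3 / 19.8
Numerator = 0.000334 * 605.16 * 215.3 = 43.517177
S = 43.517177 / 19.8 = 2.1978 m

2.1978


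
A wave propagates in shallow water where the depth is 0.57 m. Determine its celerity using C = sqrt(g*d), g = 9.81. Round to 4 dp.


Using the shallow-water approximation:
C = sqrt(g * d) = sqrt(9.81 * 0.57)
C = sqrt(5.5917)
C = 2.3647 m/s

2.3647


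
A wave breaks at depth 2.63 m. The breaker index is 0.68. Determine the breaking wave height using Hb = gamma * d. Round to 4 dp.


Hb = gamma * d
Hb = 0.68 * 2.63
Hb = 1.7884 m

1.7884


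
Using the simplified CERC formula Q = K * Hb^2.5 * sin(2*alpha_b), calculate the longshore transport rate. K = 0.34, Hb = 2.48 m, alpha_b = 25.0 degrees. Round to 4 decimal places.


Q = K * Hb^2.5 * sin(2 * alpha_b)
Hb^2.5 = 2.48^2.5 = 9.685660
sin(2 * 25.0) = sin(50.0) = 0.766044
Q = 0.34 * 9.685660 * 0.766044
Q = 2.5227 m^3/s

2.5227


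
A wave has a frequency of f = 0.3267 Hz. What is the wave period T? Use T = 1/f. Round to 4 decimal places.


T = 1 / f
T = 1 / 0.3267
T = 3.0609 s

3.0609


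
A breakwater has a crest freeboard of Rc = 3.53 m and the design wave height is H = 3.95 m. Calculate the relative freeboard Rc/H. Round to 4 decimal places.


Relative freeboard = Rc / H
= 3.53 / 3.95
= 0.8937

0.8937


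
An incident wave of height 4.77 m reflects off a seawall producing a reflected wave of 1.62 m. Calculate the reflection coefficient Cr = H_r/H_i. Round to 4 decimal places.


Cr = H_r / H_i
Cr = 1.62 / 4.77
Cr = 0.3396

0.3396


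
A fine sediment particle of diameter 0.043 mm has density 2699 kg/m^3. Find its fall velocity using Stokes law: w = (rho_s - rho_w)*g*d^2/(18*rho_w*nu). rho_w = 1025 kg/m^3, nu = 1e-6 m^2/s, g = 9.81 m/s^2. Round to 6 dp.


w = (rho_s - rho_w) * g * d^2 / (18 * rho_w * nu)
d = 0.043 mm = 0.000043 m
rho_s - rho_w = 2699 - 1025 = 1674
Numerator = 1674 * 9.81 * (0.000043)^2 = 0.000030364167
Denominator = 18 * 1025 * 1e-6 = 0.018450
w = 0.001646 m/s

0.001646


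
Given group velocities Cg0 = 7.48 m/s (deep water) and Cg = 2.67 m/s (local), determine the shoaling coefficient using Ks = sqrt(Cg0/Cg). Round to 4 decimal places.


Ks = sqrt(Cg0 / Cg)
Ks = sqrt(7.48 / 2.67)
Ks = sqrt(2.8015)
Ks = 1.6738

1.6738


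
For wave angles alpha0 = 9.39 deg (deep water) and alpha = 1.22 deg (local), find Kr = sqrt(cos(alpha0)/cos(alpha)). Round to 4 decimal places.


Kr = sqrt(cos(alpha0) / cos(alpha))
cos(9.39) = 0.986601
cos(1.22) = 0.999773
Kr = sqrt(0.986601 / 0.999773)
Kr = sqrt(0.986824)
Kr = 0.9934

0.9934


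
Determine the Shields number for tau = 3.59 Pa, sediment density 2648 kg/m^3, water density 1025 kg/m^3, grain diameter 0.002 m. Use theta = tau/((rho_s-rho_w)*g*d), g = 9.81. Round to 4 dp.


theta = tau / ((rho_s - rho_w) * g * d)
rho_s - rho_w = 2648 - 1025 = 1623
Denominator = 1623 * 9.81 * 0.002 = 31.843260
theta = 3.59 / 31.843260
theta = 0.1127

0.1127


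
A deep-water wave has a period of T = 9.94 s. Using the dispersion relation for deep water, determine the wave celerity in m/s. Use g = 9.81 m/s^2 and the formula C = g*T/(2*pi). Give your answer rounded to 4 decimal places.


We use the deep-water celerity formula:
C = g * T / (2 * pi)
C = 9.81 * 9.94 / (2 * 3.14159...)
C = 97.511400 / 6.283185
C = 15.5194 m/s

15.5194


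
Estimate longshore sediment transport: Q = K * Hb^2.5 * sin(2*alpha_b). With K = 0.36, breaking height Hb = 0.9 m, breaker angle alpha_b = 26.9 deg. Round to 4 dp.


Q = K * Hb^2.5 * sin(2 * alpha_b)
Hb^2.5 = 0.9^2.5 = 0.768433
sin(2 * 26.9) = sin(53.8) = 0.806960
Q = 0.36 * 0.768433 * 0.806960
Q = 0.2232 m^3/s

0.2232


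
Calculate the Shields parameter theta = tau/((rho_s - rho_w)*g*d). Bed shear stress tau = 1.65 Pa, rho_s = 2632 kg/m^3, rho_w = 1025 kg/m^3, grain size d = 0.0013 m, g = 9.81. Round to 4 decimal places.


theta = tau / ((rho_s - rho_w) * g * d)
rho_s - rho_w = 2632 - 1025 = 1607
Denominator = 1607 * 9.81 * 0.0013 = 20.494071
theta = 1.65 / 20.494071
theta = 0.0805

0.0805


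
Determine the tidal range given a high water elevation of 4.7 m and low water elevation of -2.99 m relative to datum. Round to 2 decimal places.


Tidal range = High water - Low water
Tidal range = 4.7 - (-2.99)
Tidal range = 7.69 m

7.69


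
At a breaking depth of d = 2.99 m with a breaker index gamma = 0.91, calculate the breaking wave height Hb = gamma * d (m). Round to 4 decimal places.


Hb = gamma * d
Hb = 0.91 * 2.99
Hb = 2.7209 m

2.7209


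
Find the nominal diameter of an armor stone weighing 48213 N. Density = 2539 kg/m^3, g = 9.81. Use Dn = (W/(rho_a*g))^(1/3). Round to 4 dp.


V = W / (rho_a * g)
V = 48213 / (2539 * 9.81)
V = 48213 / 24907.59
V = 1.935675 m^3
Dn = V^(1/3) = 1.935675^(1/3)
Dn = 1.2463 m

1.2463


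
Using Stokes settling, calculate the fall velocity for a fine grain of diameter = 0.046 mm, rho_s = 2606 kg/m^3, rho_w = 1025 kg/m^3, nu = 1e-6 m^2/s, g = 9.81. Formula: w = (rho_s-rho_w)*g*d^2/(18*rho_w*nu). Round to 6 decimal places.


w = (rho_s - rho_w) * g * d^2 / (18 * rho_w * nu)
d = 0.046 mm = 0.000046 m
rho_s - rho_w = 2606 - 1025 = 1581
Numerator = 1581 * 9.81 * (0.000046)^2 = 0.000032818335
Denominator = 18 * 1025 * 1e-6 = 0.018450
w = 0.001779 m/s

0.001779


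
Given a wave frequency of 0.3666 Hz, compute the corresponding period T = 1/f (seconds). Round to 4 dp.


T = 1 / f
T = 1 / 0.3666
T = 2.7278 s

2.7278


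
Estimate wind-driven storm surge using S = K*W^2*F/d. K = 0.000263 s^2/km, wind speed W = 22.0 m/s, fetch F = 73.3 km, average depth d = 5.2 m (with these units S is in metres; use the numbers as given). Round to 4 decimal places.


S = K * W^2 * F / d
W^2 = 22.0^2 = 484.00
S = 0.000263 * 484.00 * 73.3 / 5.2
Numerator = 0.000263 * 484.00 * 73.3 = 9.330504
S = 9.330504 / 5.2 = 1.7943 m

1.7943


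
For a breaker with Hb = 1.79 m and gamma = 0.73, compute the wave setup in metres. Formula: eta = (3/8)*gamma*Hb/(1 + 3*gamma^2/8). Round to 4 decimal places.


eta = (3/8) * gamma * Hb / (1 + 3*gamma^2/8)
Numerator = (3/8) * 0.73 * 1.79 = 0.490013
Denominator = 1 + 3*0.73^2/8 = 1 + 0.199838 = 1.199838
eta = 0.490013 / 1.199838
eta = 0.4084 m

0.4084


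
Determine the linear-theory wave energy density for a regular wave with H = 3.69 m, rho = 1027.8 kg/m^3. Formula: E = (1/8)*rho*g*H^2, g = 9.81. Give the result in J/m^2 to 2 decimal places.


E = (1/8) * rho * g * H^2
E = (1/8) * 1027.8 * 9.81 * 3.69^2
E = 0.125 * 1027.8 * 9.81 * 13.6161
E = 17160.91 J/m^2

17160.91


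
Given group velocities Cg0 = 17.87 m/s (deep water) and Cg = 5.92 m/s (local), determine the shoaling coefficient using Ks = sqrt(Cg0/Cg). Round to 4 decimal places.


Ks = sqrt(Cg0 / Cg)
Ks = sqrt(17.87 / 5.92)
Ks = sqrt(3.0186)
Ks = 1.7374

1.7374


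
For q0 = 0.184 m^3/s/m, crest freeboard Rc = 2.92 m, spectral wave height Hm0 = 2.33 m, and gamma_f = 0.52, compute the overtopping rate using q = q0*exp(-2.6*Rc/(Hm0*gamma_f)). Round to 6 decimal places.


q = q0 * exp(-2.6 * Rc / (Hm0 * gamma_f))
Exponent = -2.6 * 2.92 / (2.33 * 0.52)
= -2.6 * 2.92 / 1.2116
= -6.266094
exp(-6.266094) = 0.001900
q = 0.184 * 0.001900
q = 0.000350 m^3/s/m

0.000350


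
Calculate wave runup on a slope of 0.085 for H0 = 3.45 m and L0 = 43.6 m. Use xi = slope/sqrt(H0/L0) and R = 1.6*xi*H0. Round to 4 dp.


xi = slope / sqrt(H0/L0)
H0/L0 = 3.45/43.6 = 0.079128
sqrt(0.079128) = 0.281298
xi = 0.085 / 0.281298 = 0.302171
R = 1.6 * xi * H0 = 1.6 * 0.302171 * 3.45
R = 1.6680 m

1.6680


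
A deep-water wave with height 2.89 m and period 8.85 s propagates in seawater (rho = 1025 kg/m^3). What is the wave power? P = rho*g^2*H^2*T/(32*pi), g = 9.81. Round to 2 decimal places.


P = rho * g^2 * H^2 * T / (32 * pi)
P = 1025 * 9.81^2 * 2.89^2 * 8.85 / (32 * pi)
P = 1025 * 96.2361 * 8.3521 * 8.85 / 100.53096
P = 72527.21 W/m

72527.21


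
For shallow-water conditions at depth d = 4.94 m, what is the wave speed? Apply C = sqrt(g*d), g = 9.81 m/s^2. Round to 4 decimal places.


Using the shallow-water approximation:
C = sqrt(g * d) = sqrt(9.81 * 4.94)
C = sqrt(48.4614)
C = 6.9614 m/s

6.9614


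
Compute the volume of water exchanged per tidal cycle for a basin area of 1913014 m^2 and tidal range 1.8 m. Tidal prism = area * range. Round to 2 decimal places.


Tidal prism = Area * Tidal range
P = 1913014 * 1.8
P = 3443425.20 m^3

3443425.20


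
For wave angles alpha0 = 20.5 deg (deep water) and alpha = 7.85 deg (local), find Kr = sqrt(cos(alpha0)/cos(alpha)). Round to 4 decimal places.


Kr = sqrt(cos(alpha0) / cos(alpha))
cos(20.5) = 0.936672
cos(7.85) = 0.990629
Kr = sqrt(0.936672 / 0.990629)
Kr = sqrt(0.945533)
Kr = 0.9724

0.9724


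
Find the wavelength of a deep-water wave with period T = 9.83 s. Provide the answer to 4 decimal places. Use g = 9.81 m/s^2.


L0 = g * T^2 / (2 * pi)
L0 = 9.81 * 9.83^2 / (2 * pi)
L0 = 9.81 * 96.6289 / 6.28319
L0 = 947.9295 / 6.28319
L0 = 150.8677 m

150.8677


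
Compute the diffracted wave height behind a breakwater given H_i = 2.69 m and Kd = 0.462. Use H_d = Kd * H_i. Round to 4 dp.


H_d = Kd * H_i
H_d = 0.462 * 2.69
H_d = 1.2428 m

1.2428


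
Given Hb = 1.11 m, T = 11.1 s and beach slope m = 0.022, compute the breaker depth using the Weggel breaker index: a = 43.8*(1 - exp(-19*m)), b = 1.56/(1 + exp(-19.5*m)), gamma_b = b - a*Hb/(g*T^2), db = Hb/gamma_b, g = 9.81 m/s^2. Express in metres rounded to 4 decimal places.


a = 43.8 * (1 - exp(-19 * m))
exp(-19 * 0.022) = exp(-0.4180) = 0.658362
a = 43.8 * (1 - 0.658362) = 14.963734
b = 1.56 / (1 + exp(-19.5 * m))
exp(-19.5 * 0.022) = exp(-0.4290) = 0.651160
b = 1.56 / (1 + 0.651160) = 0.944790
Hb / (g * T^2) = 1.11 / (9.81 * 11.1^2) = 1.11 / 1208.6901 = 0.00091835
gamma_b = b - a * Hb/(g*T^2) = 0.944790 - 14.963734 * 0.00091835 = 0.931048
db = Hb / gamma_b = 1.11 / 0.931048
db = 1.1922 m

1.1922


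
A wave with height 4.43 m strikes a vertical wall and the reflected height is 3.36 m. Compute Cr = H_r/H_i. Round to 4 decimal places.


Cr = H_r / H_i
Cr = 3.36 / 4.43
Cr = 0.7585

0.7585


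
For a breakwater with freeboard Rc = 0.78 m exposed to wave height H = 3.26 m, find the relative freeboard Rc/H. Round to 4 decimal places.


Relative freeboard = Rc / H
= 0.78 / 3.26
= 0.2393

0.2393
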